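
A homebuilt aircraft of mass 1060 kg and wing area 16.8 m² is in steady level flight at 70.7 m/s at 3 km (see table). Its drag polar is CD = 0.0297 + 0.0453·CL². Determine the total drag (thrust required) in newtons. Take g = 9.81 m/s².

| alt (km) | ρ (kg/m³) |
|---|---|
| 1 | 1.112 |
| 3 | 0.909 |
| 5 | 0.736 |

At 3 km, from the table: ρ = 0.909 kg/m³.
In steady level flight, lift balances weight: W = mg = 1060 × 9.81 = 10399 N.
Dynamic pressure q = 0.5 × 0.909 × 70.7² = 2272 Pa.
CL = W/(q·S) = 10399 / (2272 × 16.8) = 0.2725.
CD = 0.0297 + 0.0453 × 0.2725² = 0.03306.
D = q·S·CD = 2272 × 16.8 × 0.03306 = 1262 N

D = 1260 N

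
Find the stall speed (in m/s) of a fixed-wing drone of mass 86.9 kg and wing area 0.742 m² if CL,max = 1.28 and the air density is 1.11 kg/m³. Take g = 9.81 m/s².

Stall occurs when L = W at CL,max. W = mg = 86.9 × 9.81 = 852.5 N.
From L = ½ρV²S·CL,max = W: V_stall = √(2W/(ρSCL,max)) = √(2·852.5/(1.11·0.742·1.28))
V_stall = √1617 = 40.2 m/s

V_stall = 40.2 m/s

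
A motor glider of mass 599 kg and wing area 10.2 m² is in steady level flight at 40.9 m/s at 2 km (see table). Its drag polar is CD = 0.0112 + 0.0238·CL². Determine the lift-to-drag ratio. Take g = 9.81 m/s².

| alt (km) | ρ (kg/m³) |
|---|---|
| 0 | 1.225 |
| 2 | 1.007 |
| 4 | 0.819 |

L/D = 30.6

At 2 km, from the table: ρ = 1.007 kg/m³.
Level flight ⇒ L = W = m·g = 599 × 9.81 = 5876.2 N.
Dynamic pressure q = 0.5 × 1.007 × 40.9² = 842.3 Pa.
CL = W/(q·S) = 5876.2 / (842.3 × 10.2) = 0.684.
CD = 0.0112 + 0.0238 × 0.684² = 0.02233.
L/D = CL/CD = 0.684 / 0.02233 = 30.6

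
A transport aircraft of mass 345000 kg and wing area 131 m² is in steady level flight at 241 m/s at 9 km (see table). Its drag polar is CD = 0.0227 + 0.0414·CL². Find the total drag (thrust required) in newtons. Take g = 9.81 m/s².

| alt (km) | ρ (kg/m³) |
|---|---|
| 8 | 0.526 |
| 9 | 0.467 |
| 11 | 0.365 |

At 9 km, from the table: ρ = 0.467 kg/m³.
Level flight ⇒ L = W = m·g = 345000 × 9.81 = 3.3844×10^6 N.
Dynamic pressure q = 0.5 × 0.467 × 241² = 13560 Pa.
CL = W/(q·S) = 3.3844×10^6 / (13560 × 131) = 1.905.
CD = 0.0227 + 0.0414 × 1.905² = 0.1729.
D = q·S·CD = 13560 × 131 × 0.1729 = 3.073×10^5 N

D = 3.07×10^5 N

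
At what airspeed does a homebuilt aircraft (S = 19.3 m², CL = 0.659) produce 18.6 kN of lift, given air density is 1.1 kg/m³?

L = ½ρv²S·CL ⇒ v = √(2L/(ρ·S·CL))
v = √(2 × 18600 / (1.1 × 19.3 × 0.659)) = √2659 = 51.6 m/s

v = 51.6 m/s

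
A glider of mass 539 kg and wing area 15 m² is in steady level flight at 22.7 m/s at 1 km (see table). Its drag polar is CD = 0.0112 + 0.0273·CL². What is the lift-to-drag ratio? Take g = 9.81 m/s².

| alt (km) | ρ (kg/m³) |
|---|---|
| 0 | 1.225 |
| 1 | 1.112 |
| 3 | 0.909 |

L/D = 23.4

At 1 km, from the table: ρ = 1.112 kg/m³.
Level flight ⇒ L = W = m·g = 539 × 9.81 = 5287.6 N.
Dynamic pressure q = 0.5 × 1.112 × 22.7² = 286.5 Pa.
Required CL = L/(qS) = 5287.6/(286.5·15) = 1.23.
CD = 0.0112 + 0.0273 × 1.23² = 0.05253.
L/D = CL/CD = 1.23 / 0.05253 = 23.4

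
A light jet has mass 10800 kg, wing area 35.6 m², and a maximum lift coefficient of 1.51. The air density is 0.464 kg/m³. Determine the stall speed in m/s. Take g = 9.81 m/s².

Weight W = mg = 10800 × 9.81 = 1.059×10^5 N.
V_stall = √(2W/(ρ·S·CL,max)) = √(2 × 1.059×10^5 / (0.464 × 35.6 × 1.51))
V_stall = √8495 = 92.2 m/s

V_stall = 92.2 m/s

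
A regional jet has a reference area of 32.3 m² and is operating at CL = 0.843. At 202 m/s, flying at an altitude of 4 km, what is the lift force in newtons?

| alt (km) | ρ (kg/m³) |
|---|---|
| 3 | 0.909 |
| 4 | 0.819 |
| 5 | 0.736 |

At 4 km, from the table: ρ = 0.819 kg/m³.
L = ½ρv²S·CL = ½ × 0.819 × 202² × 32.3 × 0.843 = 4.55×10^5 N ≈ 455 kN

L = 4.55×10^5 N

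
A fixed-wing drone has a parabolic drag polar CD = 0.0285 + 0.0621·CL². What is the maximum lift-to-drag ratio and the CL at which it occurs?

For CD = CD0 + K·CL², (L/D)max occurs at CL* = √(CD0/K) and equals 1/(2√(K·CD0)).
(L/D)max = 1/(2√(0.0621 × 0.0285)) = 1/(2 × 0.04207) = 11.9
CL* = √(0.0285/0.0621) = 0.677

(L/D)max = 11.9, at CL = 0.677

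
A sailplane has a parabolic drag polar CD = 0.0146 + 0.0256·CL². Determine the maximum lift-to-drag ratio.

(L/D)max = 25.9

For CD = CD0 + K·CL², (L/D)max occurs at CL* = √(CD0/K) and equals 1/(2√(K·CD0)).
(L/D)max = 1/(2√(0.0256 × 0.0146)) = 1/(2 × 0.01933) = 25.9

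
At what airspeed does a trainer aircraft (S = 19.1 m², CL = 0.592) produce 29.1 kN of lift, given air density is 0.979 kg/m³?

L = ½ρv²S·CL ⇒ v = √(2L/(ρ·S·CL))
v = √(2 × 29100 / (0.979 × 19.1 × 0.592)) = √5258 = 72.5 m/s

v = 72.5 m/s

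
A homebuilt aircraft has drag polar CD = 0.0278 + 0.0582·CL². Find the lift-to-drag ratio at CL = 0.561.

CD = 0.0278 + 0.0582 × 0.561² = 0.04612
L/D = CL/CD = 0.561 / 0.04612 = 12.2

L/D = 12.2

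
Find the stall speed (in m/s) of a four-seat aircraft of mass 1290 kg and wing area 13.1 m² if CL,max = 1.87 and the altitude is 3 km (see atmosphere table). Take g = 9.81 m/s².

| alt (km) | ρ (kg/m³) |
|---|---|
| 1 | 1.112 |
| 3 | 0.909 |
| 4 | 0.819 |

V_stall = 33.7 m/s

At 3 km, from the table: ρ = 0.909 kg/m³.
Stall occurs when L = W at CL,max. W = mg = 1290 × 9.81 = 12650 N.
V_stall = √(2W/(ρ·S·CL,max)) = √(2 × 12650 / (0.909 × 13.1 × 1.87))
V_stall = √1137 = 33.7 m/s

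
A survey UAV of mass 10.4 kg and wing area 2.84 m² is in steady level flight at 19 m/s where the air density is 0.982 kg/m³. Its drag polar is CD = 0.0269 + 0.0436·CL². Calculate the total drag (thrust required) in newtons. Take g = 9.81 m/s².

In steady level flight, lift balances weight: W = mg = 10.4 × 9.81 = 102.02 N.
Dynamic pressure q = 0.5 × 0.982 × 19² = 177.3 Pa.
CL = W/(q·S) = 102.02 / (177.3 × 2.84) = 0.2027.
CD = 0.0269 + 0.0436 × 0.2027² = 0.02869.
D = q·S·CD = 177.3 × 2.84 × 0.02869 = 14.44 N

D = 14.4 N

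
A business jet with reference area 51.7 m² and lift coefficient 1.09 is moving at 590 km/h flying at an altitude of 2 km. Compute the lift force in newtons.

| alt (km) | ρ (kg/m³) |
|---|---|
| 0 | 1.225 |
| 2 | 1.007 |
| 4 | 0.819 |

At 2 km, from the table: ρ = 1.007 kg/m³.
Convert speed: v = 590 km/h ÷ 3.6 = 163.9 m/s.
L = ½ρv²S·CL = ½ × 1.007 × 163.9² × 51.7 × 1.09 = 7.62×10^5 N ≈ 762 kN

L = 7.62×10^5 N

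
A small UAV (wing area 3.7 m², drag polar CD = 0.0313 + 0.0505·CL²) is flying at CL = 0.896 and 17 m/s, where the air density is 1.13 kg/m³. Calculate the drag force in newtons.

CD = 0.0313 + 0.0505 × 0.896² = 0.07184
D = ½ρv²S·CD = ½ × 1.13 × 17² × 3.7 × 0.07184 = 43.4 N

D = 43.4 N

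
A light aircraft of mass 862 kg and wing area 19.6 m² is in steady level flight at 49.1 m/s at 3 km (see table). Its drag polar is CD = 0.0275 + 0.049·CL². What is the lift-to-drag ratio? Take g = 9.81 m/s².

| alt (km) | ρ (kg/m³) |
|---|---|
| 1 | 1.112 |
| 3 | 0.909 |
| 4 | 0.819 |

L/D = 11.2

At 3 km, from the table: ρ = 0.909 kg/m³.
Level flight ⇒ L = W = m·g = 862 × 9.81 = 8456.2 N.
q = ½ρv² = ½ × 0.909 × 49.1² = 1096 Pa.
CL = W/(q·S) = 8456.2 / (1096 × 19.6) = 0.3938.
CD = 0.0275 + 0.049 × 0.3938² = 0.0351.
L/D = CL/CD = 0.3938 / 0.0351 = 11.2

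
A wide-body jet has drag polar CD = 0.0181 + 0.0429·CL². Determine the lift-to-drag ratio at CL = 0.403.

CD = 0.0181 + 0.0429 × 0.403² = 0.02507
L/D = CL/CD = 0.403 / 0.02507 = 16.1

L/D = 16.1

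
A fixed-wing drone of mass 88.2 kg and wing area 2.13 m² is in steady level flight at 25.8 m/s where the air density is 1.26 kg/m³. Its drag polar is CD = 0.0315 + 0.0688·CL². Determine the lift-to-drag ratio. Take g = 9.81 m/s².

In steady level flight, lift balances weight: W = mg = 88.2 × 9.81 = 865.24 N.
Dynamic pressure q = 0.5 × 1.26 × 25.8² = 419.4 Pa.
Required CL = L/(qS) = 865.24/(419.4·2.13) = 0.9687.
CD = 0.0315 + 0.0688 × 0.9687² = 0.09606.
L/D = CL/CD = 0.9687 / 0.09606 = 10.1

L/D = 10.1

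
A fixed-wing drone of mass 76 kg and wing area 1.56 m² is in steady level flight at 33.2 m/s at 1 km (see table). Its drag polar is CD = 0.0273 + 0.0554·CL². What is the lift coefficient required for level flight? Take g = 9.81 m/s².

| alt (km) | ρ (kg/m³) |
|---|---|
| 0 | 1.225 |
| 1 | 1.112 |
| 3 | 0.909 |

At 1 km, from the table: ρ = 1.112 kg/m³.
In steady level flight, lift balances weight: W = mg = 76 × 9.81 = 745.56 N.
q = ½ρv² = ½ × 1.112 × 33.2² = 612.8 Pa.
CL = 2W/(ρv²S) = 2×745.56/(1.112×33.2²×1.56) = 0.7798.

CL = 0.78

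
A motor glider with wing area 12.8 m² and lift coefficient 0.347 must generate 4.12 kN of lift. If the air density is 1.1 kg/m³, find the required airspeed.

L = ½ρv²S·CL ⇒ v = √(2L/(ρ·S·CL))
v = √(2 × 4120 / (1.1 × 12.8 × 0.347)) = √1687 = 41.1 m/s

v = 41.1 m/s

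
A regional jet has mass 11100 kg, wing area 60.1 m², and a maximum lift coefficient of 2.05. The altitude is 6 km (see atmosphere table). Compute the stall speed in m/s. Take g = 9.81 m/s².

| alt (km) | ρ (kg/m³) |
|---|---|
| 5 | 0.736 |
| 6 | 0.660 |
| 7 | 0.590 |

V_stall = 51.8 m/s

At 6 km, from the table: ρ = 0.660 kg/m³.
Stall occurs when L = W at CL,max. W = mg = 11100 × 9.81 = 1.089×10^5 N.
From L = ½ρV²S·CL,max = W: V_stall = √(2W/(ρSCL,max)) = √(2·1.089×10^5/(0.66·60.1·2.05))
V_stall = √2678 = 51.8 m/s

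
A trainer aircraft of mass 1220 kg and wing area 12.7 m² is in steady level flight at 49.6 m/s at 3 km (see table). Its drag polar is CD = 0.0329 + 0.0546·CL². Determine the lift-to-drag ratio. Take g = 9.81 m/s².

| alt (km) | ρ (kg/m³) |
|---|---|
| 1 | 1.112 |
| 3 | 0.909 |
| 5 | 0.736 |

L/D = 11.8

At 3 km, from the table: ρ = 0.909 kg/m³.
In steady level flight, lift balances weight: W = mg = 1220 × 9.81 = 11968 N.
q = ½ρv² = ½ × 0.909 × 49.6² = 1118 Pa.
CL = 2W/(ρv²S) = 2×11968/(0.909×49.6²×12.7) = 0.8428.
CD = 0.0329 + 0.0546 × 0.8428² = 0.07168.
L/D = CL/CD = 0.8428 / 0.07168 = 11.8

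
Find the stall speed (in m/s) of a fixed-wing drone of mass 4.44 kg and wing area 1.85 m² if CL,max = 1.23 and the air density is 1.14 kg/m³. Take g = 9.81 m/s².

Stall occurs when L = W at CL,max. W = mg = 4.44 × 9.81 = 43.56 N.
V_stall = √(2W/(ρ·S·CL,max)) = √(2 × 43.56 / (1.14 × 1.85 × 1.23))
V_stall = √33.58 = 5.79 m/s

V_stall = 5.79 m/s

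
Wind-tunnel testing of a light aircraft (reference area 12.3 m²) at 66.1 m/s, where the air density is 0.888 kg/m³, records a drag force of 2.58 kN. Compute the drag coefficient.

From D = ½ρv²S·CD, rearranging gives CD = 2D/(ρv²S).
CD = 2 × 2580 / (0.888 × 66.1² × 12.3) = 0.108

CD = 0.108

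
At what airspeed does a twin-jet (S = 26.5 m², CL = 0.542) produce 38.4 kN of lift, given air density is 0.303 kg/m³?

L = ½ρv²S·CL ⇒ v = √(2L/(ρ·S·CL))
v = √(2 × 38400 / (0.303 × 26.5 × 0.542)) = √17650 = 133 m/s

v = 133 m/s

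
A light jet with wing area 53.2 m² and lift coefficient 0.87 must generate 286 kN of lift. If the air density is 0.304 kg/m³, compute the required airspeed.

L = ½ρv²S·CL ⇒ v = √(2L/(ρ·S·CL))
v = √(2 × 2.86×10^5 / (0.304 × 53.2 × 0.87)) = √40650 = 202 m/s

v = 202 m/s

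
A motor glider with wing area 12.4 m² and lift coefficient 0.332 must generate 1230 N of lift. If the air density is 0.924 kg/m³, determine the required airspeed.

v = 25.4 m/s

L = ½ρv²S·CL ⇒ v = √(2L/(ρ·S·CL))
v = √(2 × 1230 / (0.924 × 12.4 × 0.332)) = √646.7 = 25.4 m/s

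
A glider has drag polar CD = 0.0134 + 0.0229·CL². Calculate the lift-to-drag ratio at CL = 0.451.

L/D = 25

CD = 0.0134 + 0.0229 × 0.451² = 0.01806
L/D = CL/CD = 0.451 / 0.01806 = 25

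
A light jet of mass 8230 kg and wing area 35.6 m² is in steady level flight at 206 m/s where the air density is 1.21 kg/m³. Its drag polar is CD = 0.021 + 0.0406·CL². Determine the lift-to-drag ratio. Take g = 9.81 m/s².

L/D = 4.14

Weight W = mg = 8230 × 9.81 = 80736 N; in level flight L = W.
Dynamic pressure q = 0.5 × 1.21 × 206² = 25670 Pa.
CL = 2W/(ρv²S) = 2×80736/(1.21×206²×35.6) = 0.08833.
CD = 0.021 + 0.0406 × 0.08833² = 0.02132.
L/D = CL/CD = 0.08833 / 0.02132 = 4.14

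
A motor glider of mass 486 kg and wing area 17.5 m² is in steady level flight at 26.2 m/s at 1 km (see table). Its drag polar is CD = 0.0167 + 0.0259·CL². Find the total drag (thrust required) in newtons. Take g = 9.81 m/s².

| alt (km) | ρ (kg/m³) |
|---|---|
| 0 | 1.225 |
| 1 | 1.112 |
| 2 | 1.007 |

D = 200 N

At 1 km, from the table: ρ = 1.112 kg/m³.
Level flight ⇒ L = W = m·g = 486 × 9.81 = 4767.7 N.
Dynamic pressure q = 0.5 × 1.112 × 26.2² = 381.7 Pa.
CL = W/(q·S) = 4767.7 / (381.7 × 17.5) = 0.7138.
CD = 0.0167 + 0.0259 × 0.7138² = 0.0299.
D = q·S·CD = 381.7 × 17.5 × 0.0299 = 199.7 N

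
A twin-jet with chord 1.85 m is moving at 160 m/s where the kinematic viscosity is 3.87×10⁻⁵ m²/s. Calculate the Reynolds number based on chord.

Re = 7.65×10^6

Re = v·c/ν = 160 × 1.85 / (3.87×10⁻⁵) = 7.65×10^6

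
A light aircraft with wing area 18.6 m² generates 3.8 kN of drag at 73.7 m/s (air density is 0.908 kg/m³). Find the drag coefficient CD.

From D = ½ρv²S·CD, rearranging gives CD = 2D/(ρv²S).
CD = 2 × 3800 / (0.908 × 73.7² × 18.6) = 0.0828

CD = 0.0828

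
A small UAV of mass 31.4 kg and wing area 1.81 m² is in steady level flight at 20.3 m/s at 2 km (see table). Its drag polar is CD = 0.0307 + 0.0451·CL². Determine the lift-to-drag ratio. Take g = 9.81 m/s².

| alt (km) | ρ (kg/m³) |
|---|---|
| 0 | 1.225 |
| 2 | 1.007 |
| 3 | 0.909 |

L/D = 13.4

At 2 km, from the table: ρ = 1.007 kg/m³.
Weight W = mg = 31.4 × 9.81 = 308.03 N; in level flight L = W.
q = ½ρv² = ½ × 1.007 × 20.3² = 207.5 Pa.
Required CL = L/(qS) = 308.03/(207.5·1.81) = 0.8202.
CD = 0.0307 + 0.0451 × 0.8202² = 0.06104.
L/D = CL/CD = 0.8202 / 0.06104 = 13.4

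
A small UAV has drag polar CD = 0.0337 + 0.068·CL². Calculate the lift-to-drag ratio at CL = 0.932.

L/D = 10

CD = 0.0337 + 0.068 × 0.932² = 0.09277
L/D = CL/CD = 0.932 / 0.09277 = 10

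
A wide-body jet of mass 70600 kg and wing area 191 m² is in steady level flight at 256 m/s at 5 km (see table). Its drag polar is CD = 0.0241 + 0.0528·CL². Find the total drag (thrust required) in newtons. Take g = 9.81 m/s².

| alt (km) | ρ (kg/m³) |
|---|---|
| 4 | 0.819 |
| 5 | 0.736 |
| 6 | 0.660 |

At 5 km, from the table: ρ = 0.736 kg/m³.
In steady level flight, lift balances weight: W = mg = 70600 × 9.81 = 6.9259×10^5 N.
q = ½ρv² = ½ × 0.736 × 256² = 24120 Pa.
CL = 2W/(ρv²S) = 2×6.9259×10^5/(0.736×256²×191) = 0.1504.
CD = 0.0241 + 0.0528 × 0.1504² = 0.02529.
D = q·S·CD = 24120 × 191 × 0.02529 = 1.165×10^5 N

D = 1.17×10^5 N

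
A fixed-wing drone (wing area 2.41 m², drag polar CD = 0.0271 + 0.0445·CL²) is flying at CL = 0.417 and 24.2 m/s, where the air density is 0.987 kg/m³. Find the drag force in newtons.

CD = 0.0271 + 0.0445 × 0.417² = 0.03484
D = ½ρv²S·CD = ½ × 0.987 × 24.2² × 2.41 × 0.03484 = 24.3 N

D = 24.3 N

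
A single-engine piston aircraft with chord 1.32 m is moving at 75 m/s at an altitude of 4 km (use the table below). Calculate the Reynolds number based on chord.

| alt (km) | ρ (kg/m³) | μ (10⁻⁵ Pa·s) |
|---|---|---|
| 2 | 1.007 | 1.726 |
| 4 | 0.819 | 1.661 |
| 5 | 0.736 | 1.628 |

Re = 4.88×10^6

At 4 km, from the table: ρ = 0.819 kg/m³, μ = 1.661×10⁻⁵ Pa·s.
Re = ρ·v·c/μ = 0.819 × 75 × 1.32 / (1.661×10⁻⁵) = 4.88×10^6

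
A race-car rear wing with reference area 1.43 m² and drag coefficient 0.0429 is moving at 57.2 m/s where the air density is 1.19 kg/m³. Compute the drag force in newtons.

Dynamic pressure q = ½ρv² = ½ × 1.19 × 57.2² = 1947 Pa.
D = q·S·CD = 1947 × 1.43 × 0.0429 = 119 N

D = 119 N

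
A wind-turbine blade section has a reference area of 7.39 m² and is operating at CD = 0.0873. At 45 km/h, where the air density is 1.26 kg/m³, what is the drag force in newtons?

D = 63.5 N

Convert speed: v = 45 km/h ÷ 3.6 = 12.5 m/s.
Dynamic pressure q = ½ρv² = ½ × 1.26 × 12.5² = 98.44 Pa.
D = q·S·CD = 98.44 × 7.39 × 0.0873 = 63.5 N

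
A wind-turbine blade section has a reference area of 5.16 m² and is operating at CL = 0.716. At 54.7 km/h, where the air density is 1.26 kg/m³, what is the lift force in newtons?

L = 537 N

Convert speed: v = 54.7 km/h ÷ 3.6 = 15.19 m/s.
L = ½ρv²S·CL = ½ × 1.26 × 15.19² × 5.16 × 0.716 = 537 N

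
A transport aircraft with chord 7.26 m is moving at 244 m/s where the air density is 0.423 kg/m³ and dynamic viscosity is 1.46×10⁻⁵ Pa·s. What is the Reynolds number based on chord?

Re = 5.13×10^7

Re = ρ·v·c/μ = 0.423 × 244 × 7.26 / (1.46×10⁻⁵) = 5.13×10^7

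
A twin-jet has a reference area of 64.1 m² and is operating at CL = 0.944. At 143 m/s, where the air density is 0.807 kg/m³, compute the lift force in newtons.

L = ½ρv²S·CL = ½ × 0.807 × 143² × 64.1 × 0.944 = 4.99×10^5 N ≈ 499 kN

L = 4.99×10^5 N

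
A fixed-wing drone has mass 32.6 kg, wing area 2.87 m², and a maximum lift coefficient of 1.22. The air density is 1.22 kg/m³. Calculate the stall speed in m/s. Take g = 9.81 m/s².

V_stall = 12.2 m/s

Weight W = mg = 32.6 × 9.81 = 319.8 N.
From L = ½ρV²S·CL,max = W: V_stall = √(2W/(ρSCL,max)) = √(2·319.8/(1.22·2.87·1.22))
V_stall = √149.7 = 12.2 m/s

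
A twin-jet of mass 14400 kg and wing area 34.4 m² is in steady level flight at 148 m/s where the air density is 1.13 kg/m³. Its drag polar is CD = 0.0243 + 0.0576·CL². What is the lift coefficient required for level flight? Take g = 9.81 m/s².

Level flight ⇒ L = W = m·g = 14400 × 9.81 = 1.4126×10^5 N.
q = ½ρv² = ½ × 1.13 × 148² = 12380 Pa.
Required CL = L/(qS) = 1.4126×10^5/(12380·34.4) = 0.3318.

CL = 0.332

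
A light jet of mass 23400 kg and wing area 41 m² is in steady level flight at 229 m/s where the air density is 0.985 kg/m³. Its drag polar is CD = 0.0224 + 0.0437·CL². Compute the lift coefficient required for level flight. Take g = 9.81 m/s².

CL = 0.217

Weight W = mg = 23400 × 9.81 = 2.2955×10^5 N; in level flight L = W.
Dynamic pressure q = 0.5 × 0.985 × 229² = 25830 Pa.
Required CL = L/(qS) = 2.2955×10^5/(25830·41) = 0.2168.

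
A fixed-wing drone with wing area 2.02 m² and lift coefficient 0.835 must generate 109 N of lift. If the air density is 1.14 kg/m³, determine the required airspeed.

L = ½ρv²S·CL ⇒ v = √(2L/(ρ·S·CL))
v = √(2 × 109 / (1.14 × 2.02 × 0.835)) = √113.4 = 10.6 m/s

v = 10.6 m/s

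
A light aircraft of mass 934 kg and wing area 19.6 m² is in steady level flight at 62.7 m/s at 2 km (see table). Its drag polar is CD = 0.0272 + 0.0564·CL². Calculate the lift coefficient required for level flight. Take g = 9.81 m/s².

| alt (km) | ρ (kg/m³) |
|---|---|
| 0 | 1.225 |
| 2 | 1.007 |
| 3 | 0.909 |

At 2 km, from the table: ρ = 1.007 kg/m³.
In steady level flight, lift balances weight: W = mg = 934 × 9.81 = 9162.5 N.
Dynamic pressure q = 0.5 × 1.007 × 62.7² = 1979 Pa.
CL = 2W/(ρv²S) = 2×9162.5/(1.007×62.7²×19.6) = 0.2362.

CL = 0.236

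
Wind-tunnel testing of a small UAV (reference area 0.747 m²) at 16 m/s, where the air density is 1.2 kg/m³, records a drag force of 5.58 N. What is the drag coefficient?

CD = 0.0486

From D = ½ρv²S·CD, rearranging gives CD = 2D/(ρv²S).
CD = 2 × 5.58 / (1.2 × 16² × 0.747) = 0.0486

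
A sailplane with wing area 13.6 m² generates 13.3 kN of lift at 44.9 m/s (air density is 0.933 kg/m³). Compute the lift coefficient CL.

CL = 1.04

From L = ½ρv²S·CL, rearranging gives CL = 2L/(ρv²S).
CL = 2 × 13300 / (0.933 × 44.9² × 13.6) = 1.04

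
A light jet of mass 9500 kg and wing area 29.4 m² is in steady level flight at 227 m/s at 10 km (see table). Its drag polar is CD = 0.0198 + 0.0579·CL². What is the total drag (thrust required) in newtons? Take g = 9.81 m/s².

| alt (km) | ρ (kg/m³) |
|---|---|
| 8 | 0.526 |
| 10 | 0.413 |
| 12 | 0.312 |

At 10 km, from the table: ρ = 0.413 kg/m³.
Weight W = mg = 9500 × 9.81 = 93195 N; in level flight L = W.
q = ½ρv² = ½ × 0.413 × 227² = 10640 Pa.
CL = 2W/(ρv²S) = 2×93195/(0.413×227²×29.4) = 0.2979.
CD = 0.0198 + 0.0579 × 0.2979² = 0.02494.
D = q·S·CD = 10640 × 29.4 × 0.02494 = 7802 N

D = 7800 N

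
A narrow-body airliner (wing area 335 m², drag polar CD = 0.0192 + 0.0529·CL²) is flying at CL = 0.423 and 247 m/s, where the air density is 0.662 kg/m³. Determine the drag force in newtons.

CD = 0.0192 + 0.0529 × 0.423² = 0.02867
D = ½ρv²S·CD = ½ × 0.662 × 247² × 335 × 0.02867 = 1.94×10^5 N

D = 1.94×10^5 N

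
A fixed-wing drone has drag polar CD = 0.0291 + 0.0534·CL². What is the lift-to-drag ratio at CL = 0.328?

L/D = 9.41

CD = 0.0291 + 0.0534 × 0.328² = 0.03484
L/D = CL/CD = 0.328 / 0.03484 = 9.41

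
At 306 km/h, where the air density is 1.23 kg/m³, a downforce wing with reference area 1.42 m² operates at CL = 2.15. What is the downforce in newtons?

Convert speed: v = 306 km/h ÷ 3.6 = 85 m/s.
Dynamic pressure q = ½ρv² = ½ × 1.23 × 85² = 4443 Pa.
L = q·S·CL = 4443 × 1.42 × 2.15 = 13600 N ≈ 13.6 kN

L = 13600 N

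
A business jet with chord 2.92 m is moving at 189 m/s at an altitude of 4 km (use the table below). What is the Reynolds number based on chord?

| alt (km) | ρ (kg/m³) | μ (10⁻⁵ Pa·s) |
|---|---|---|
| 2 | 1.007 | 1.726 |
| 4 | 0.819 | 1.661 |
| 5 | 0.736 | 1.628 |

Re = 2.72×10^7

At 4 km, from the table: ρ = 0.819 kg/m³, μ = 1.661×10⁻⁵ Pa·s.
Re = ρ·v·c/μ = 0.819 × 189 × 2.92 / (1.661×10⁻⁵) = 2.72×10^7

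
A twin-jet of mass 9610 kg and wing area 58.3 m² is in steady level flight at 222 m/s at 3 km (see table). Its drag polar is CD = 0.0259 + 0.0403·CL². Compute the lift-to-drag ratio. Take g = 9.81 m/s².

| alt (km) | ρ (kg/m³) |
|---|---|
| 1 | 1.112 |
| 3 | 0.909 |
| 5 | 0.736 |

At 3 km, from the table: ρ = 0.909 kg/m³.
Level flight ⇒ L = W = m·g = 9610 × 9.81 = 94274 N.
Dynamic pressure q = 0.5 × 0.909 × 222² = 22400 Pa.
CL = W/(q·S) = 94274 / (22400 × 58.3) = 0.07219.
CD = 0.0259 + 0.0403 × 0.07219² = 0.02611.
L/D = CL/CD = 0.07219 / 0.02611 = 2.76

L/D = 2.76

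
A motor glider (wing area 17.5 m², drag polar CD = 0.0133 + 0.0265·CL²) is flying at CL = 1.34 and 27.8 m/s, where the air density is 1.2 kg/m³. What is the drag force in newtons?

D = 494 N

CD = 0.0133 + 0.0265 × 1.34² = 0.06088
D = ½ρv²S·CD = ½ × 1.2 × 27.8² × 17.5 × 0.06088 = 494 N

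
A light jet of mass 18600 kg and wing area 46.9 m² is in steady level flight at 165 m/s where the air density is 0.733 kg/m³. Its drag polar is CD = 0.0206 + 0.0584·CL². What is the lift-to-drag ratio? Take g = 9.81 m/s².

L/D = 13.2

Level flight ⇒ L = W = m·g = 18600 × 9.81 = 1.8247×10^5 N.
Dynamic pressure q = 0.5 × 0.733 × 165² = 9978 Pa.
CL = 2W/(ρv²S) = 2×1.8247×10^5/(0.733×165²×46.9) = 0.3899.
CD = 0.0206 + 0.0584 × 0.3899² = 0.02948.
L/D = CL/CD = 0.3899 / 0.02948 = 13.2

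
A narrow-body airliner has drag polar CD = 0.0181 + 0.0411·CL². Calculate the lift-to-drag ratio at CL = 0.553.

CD = 0.0181 + 0.0411 × 0.553² = 0.03067
L/D = CL/CD = 0.553 / 0.03067 = 18

L/D = 18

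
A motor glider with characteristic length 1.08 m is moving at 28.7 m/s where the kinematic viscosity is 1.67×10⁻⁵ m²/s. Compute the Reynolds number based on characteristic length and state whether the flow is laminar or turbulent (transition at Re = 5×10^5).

Re = 1.86×10^6 (turbulent)

Re = v·c/ν = 28.7 × 1.08 / (1.67×10⁻⁵) = 1.86×10^6
Since 1.86×10^6 > 5×10^5, the flow is turbulent.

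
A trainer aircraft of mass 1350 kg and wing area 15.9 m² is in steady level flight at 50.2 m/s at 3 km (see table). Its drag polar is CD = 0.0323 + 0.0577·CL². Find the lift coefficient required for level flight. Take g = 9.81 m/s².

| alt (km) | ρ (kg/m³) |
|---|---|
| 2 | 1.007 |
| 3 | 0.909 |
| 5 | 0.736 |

CL = 0.727

At 3 km, from the table: ρ = 0.909 kg/m³.
Weight W = mg = 1350 × 9.81 = 13244 N; in level flight L = W.
Dynamic pressure q = 0.5 × 0.909 × 50.2² = 1145 Pa.
CL = 2W/(ρv²S) = 2×13244/(0.909×50.2²×15.9) = 0.7272.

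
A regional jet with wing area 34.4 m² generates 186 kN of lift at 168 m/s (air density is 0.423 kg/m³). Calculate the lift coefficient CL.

From L = ½ρv²S·CL, rearranging gives CL = 2L/(ρv²S).
CL = 2 × 1.86×10^5 / (0.423 × 168² × 34.4) = 0.906

CL = 0.906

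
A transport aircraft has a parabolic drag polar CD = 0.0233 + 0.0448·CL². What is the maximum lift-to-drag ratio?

For CD = CD0 + K·CL², (L/D)max occurs at CL* = √(CD0/K) and equals 1/(2√(K·CD0)).
(L/D)max = 1/(2√(0.0448 × 0.0233)) = 1/(2 × 0.03231) = 15.5

(L/D)max = 15.5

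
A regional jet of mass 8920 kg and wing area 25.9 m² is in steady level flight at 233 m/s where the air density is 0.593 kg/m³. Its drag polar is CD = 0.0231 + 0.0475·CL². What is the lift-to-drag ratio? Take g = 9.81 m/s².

L/D = 8.33

In steady level flight, lift balances weight: W = mg = 8920 × 9.81 = 87505 N.
Dynamic pressure q = 0.5 × 0.593 × 233² = 16100 Pa.
Required CL = L/(qS) = 87505/(16100·25.9) = 0.2099.
CD = 0.0231 + 0.0475 × 0.2099² = 0.02519.
L/D = CL/CD = 0.2099 / 0.02519 = 8.33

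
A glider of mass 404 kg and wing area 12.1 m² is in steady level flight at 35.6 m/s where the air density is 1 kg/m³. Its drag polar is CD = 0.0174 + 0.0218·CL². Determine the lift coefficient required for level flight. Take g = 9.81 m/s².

CL = 0.517

Weight W = mg = 404 × 9.81 = 3963.2 N; in level flight L = W.
q = ½ρv² = ½ × 1 × 35.6² = 633.7 Pa.
CL = 2W/(ρv²S) = 2×3963.2/(1×35.6²×12.1) = 0.5169.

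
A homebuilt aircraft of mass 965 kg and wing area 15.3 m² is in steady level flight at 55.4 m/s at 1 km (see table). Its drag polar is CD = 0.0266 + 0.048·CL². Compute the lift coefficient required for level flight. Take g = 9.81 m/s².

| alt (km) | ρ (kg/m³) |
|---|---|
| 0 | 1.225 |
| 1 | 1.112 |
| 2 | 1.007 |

At 1 km, from the table: ρ = 1.112 kg/m³.
In steady level flight, lift balances weight: W = mg = 965 × 9.81 = 9466.6 N.
q = ½ρv² = ½ × 1.112 × 55.4² = 1706 Pa.
CL = W/(q·S) = 9466.6 / (1706 × 15.3) = 0.3626.

CL = 0.363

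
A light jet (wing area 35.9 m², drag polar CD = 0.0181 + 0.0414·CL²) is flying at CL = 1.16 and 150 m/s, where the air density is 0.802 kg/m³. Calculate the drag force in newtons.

CD = 0.0181 + 0.0414 × 1.16² = 0.07381
D = ½ρv²S·CD = ½ × 0.802 × 150² × 35.9 × 0.07381 = 23900 N

D = 23900 N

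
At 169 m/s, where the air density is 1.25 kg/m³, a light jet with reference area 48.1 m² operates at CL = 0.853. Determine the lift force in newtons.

L = ½ρv²S·CL = ½ × 1.25 × 169² × 48.1 × 0.853 = 7.32×10^5 N ≈ 732 kN

L = 7.32×10^5 N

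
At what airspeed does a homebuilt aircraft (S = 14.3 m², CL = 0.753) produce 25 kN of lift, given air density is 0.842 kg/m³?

v = 74.3 m/s

L = ½ρv²S·CL ⇒ v = √(2L/(ρ·S·CL))
v = √(2 × 25000 / (0.842 × 14.3 × 0.753)) = √5515 = 74.3 m/s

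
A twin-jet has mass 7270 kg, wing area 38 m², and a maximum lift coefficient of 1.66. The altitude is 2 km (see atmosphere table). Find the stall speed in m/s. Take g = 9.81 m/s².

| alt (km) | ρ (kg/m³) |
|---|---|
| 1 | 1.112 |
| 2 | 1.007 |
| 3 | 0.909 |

At 2 km, from the table: ρ = 1.007 kg/m³.
Weight W = mg = 7270 × 9.81 = 71320 N.
V_stall = √(2W/(ρ·S·CL,max)) = √(2 × 71320 / (1.007 × 38 × 1.66))
V_stall = √2245 = 47.4 m/s

V_stall = 47.4 m/s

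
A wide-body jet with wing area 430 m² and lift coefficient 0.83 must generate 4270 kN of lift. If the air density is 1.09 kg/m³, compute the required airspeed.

v = 148 m/s

L = ½ρv²S·CL ⇒ v = √(2L/(ρ·S·CL))
v = √(2 × 4.27×10^6 / (1.09 × 430 × 0.83)) = √21950 = 148 m/s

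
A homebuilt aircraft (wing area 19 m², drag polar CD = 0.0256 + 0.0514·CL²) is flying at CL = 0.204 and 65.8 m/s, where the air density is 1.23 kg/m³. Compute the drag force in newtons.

D = 1400 N

CD = 0.0256 + 0.0514 × 0.204² = 0.02774
D = ½ρv²S·CD = ½ × 1.23 × 65.8² × 19 × 0.02774 = 1400 N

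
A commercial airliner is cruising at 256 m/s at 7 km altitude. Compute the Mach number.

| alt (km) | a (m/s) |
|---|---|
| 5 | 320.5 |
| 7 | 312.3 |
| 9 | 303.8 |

M = 0.82

At 7 km, from the table: a = 312.3 m/s.
M = v/a = 256 / 312.3 = 0.82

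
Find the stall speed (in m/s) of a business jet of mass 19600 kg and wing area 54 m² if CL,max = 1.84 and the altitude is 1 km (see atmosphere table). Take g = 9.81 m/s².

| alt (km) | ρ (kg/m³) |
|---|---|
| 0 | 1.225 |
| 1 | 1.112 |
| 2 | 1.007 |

At 1 km, from the table: ρ = 1.112 kg/m³.
At stall, lift equals weight: L = W = m·g = 19600 × 9.81 = 1.923×10^5 N.
From L = ½ρV²S·CL,max = W: V_stall = √(2W/(ρSCL,max)) = √(2·1.923×10^5/(1.112·54·1.84))
V_stall = √3480 = 59 m/s

V_stall = 59 m/s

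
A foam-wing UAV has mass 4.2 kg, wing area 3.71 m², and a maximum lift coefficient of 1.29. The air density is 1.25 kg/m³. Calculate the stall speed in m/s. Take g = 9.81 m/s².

Weight W = mg = 4.2 × 9.81 = 41.2 N.
From L = ½ρV²S·CL,max = W: V_stall = √(2W/(ρSCL,max)) = √(2·41.2/(1.25·3.71·1.29))
V_stall = √13.77 = 3.71 m/s

V_stall = 3.71 m/s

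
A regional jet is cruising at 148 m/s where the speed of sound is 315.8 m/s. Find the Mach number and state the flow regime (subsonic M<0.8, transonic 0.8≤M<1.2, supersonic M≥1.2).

M = v/a = 148 / 315.8 = 0.469
M = 0.469 → subsonic.

M = 0.469 (subsonic)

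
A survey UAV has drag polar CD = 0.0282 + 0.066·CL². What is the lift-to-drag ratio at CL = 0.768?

L/D = 11.4

CD = 0.0282 + 0.066 × 0.768² = 0.06713
L/D = CL/CD = 0.768 / 0.06713 = 11.4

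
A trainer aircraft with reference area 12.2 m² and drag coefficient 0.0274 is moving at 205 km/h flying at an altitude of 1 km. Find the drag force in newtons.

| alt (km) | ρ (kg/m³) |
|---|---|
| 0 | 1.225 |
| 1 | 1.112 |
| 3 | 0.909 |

D = 603 N

At 1 km, from the table: ρ = 1.112 kg/m³.
Convert speed: v = 205 km/h ÷ 3.6 = 56.94 m/s.
Dynamic pressure q = ½ρv² = ½ × 1.112 × 56.94² = 1803 Pa.
D = q·S·CD = 1803 × 12.2 × 0.0274 = 603 N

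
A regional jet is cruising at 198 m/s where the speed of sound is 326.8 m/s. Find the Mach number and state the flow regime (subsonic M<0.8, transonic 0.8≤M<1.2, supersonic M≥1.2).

M = v/a = 198 / 326.8 = 0.606
M = 0.606 → subsonic.

M = 0.606 (subsonic)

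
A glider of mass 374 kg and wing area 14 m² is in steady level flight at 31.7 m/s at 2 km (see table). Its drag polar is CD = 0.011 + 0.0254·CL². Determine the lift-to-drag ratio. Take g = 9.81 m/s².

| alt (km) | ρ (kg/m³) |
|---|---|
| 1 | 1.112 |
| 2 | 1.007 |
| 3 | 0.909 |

L/D = 29.1

At 2 km, from the table: ρ = 1.007 kg/m³.
Weight W = mg = 374 × 9.81 = 3668.9 N; in level flight L = W.
q = ½ρv² = ½ × 1.007 × 31.7² = 506 Pa.
CL = 2W/(ρv²S) = 2×3668.9/(1.007×31.7²×14) = 0.518.
CD = 0.011 + 0.0254 × 0.518² = 0.01781.
L/D = CL/CD = 0.518 / 0.01781 = 29.1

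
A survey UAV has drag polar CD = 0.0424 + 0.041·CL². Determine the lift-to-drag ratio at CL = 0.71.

L/D = 11.3

CD = 0.0424 + 0.041 × 0.71² = 0.06307
L/D = CL/CD = 0.71 / 0.06307 = 11.3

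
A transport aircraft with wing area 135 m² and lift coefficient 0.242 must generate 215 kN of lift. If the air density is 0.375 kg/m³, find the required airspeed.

v = 187 m/s

L = ½ρv²S·CL ⇒ v = √(2L/(ρ·S·CL))
v = √(2 × 2.15×10^5 / (0.375 × 135 × 0.242)) = √35100 = 187 m/s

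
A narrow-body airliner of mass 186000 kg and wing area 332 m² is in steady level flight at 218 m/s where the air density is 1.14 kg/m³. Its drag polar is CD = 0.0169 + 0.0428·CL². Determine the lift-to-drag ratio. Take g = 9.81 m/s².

Weight W = mg = 186000 × 9.81 = 1.8247×10^6 N; in level flight L = W.
q = ½ρv² = ½ × 1.14 × 218² = 27090 Pa.
CL = W/(q·S) = 1.8247×10^6 / (27090 × 332) = 0.2029.
CD = 0.0169 + 0.0428 × 0.2029² = 0.01866.
L/D = CL/CD = 0.2029 / 0.01866 = 10.9

L/D = 10.9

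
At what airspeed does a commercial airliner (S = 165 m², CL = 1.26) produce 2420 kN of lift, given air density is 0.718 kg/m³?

L = ½ρv²S·CL ⇒ v = √(2L/(ρ·S·CL))
v = √(2 × 2.42×10^6 / (0.718 × 165 × 1.26)) = √32420 = 180 m/s

v = 180 m/s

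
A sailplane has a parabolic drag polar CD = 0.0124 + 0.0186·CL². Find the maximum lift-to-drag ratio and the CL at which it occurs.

(L/D)max = 32.9, at CL = 0.816

For CD = CD0 + K·CL², (L/D)max occurs at CL* = √(CD0/K) and equals 1/(2√(K·CD0)).
(L/D)max = 1/(2√(0.0186 × 0.0124)) = 1/(2 × 0.01519) = 32.9
CL* = √(0.0124/0.0186) = 0.816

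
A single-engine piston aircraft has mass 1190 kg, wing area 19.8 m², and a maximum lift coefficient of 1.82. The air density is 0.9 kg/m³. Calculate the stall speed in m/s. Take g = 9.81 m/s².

V_stall = 26.8 m/s

Weight W = mg = 1190 × 9.81 = 11670 N.
V_stall = √(2W/(ρ·S·CL,max)) = √(2 × 11670 / (0.9 × 19.8 × 1.82))
V_stall = √719.9 = 26.8 m/s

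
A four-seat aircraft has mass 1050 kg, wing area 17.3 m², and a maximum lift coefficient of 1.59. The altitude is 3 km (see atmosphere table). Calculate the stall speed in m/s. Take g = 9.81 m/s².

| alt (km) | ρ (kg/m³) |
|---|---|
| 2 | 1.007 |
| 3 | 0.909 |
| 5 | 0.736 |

V_stall = 28.7 m/s

At 3 km, from the table: ρ = 0.909 kg/m³.
At stall, lift equals weight: L = W = m·g = 1050 × 9.81 = 10300 N.
From L = ½ρV²S·CL,max = W: V_stall = √(2W/(ρSCL,max)) = √(2·10300/(0.909·17.3·1.59))
V_stall = √823.9 = 28.7 m/s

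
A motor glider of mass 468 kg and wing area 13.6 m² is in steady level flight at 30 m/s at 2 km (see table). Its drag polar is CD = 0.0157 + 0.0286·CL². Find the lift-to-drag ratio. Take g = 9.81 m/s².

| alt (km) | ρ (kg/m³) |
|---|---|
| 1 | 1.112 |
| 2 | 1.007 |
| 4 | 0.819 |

At 2 km, from the table: ρ = 1.007 kg/m³.
Level flight ⇒ L = W = m·g = 468 × 9.81 = 4591.1 N.
Dynamic pressure q = 0.5 × 1.007 × 30² = 453.1 Pa.
CL = 2W/(ρv²S) = 2×4591.1/(1.007×30²×13.6) = 0.745.
CD = 0.0157 + 0.0286 × 0.745² = 0.03157.
L/D = CL/CD = 0.745 / 0.03157 = 23.6

L/D = 23.6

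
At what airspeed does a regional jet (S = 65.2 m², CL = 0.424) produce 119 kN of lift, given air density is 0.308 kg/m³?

L = ½ρv²S·CL ⇒ v = √(2L/(ρ·S·CL))
v = √(2 × 1.19×10^5 / (0.308 × 65.2 × 0.424)) = √27950 = 167 m/s

v = 167 m/s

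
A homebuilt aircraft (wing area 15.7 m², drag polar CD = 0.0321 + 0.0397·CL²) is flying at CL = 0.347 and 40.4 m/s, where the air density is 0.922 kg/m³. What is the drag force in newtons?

D = 436 N

CD = 0.0321 + 0.0397 × 0.347² = 0.03688
D = ½ρv²S·CD = ½ × 0.922 × 40.4² × 15.7 × 0.03688 = 436 N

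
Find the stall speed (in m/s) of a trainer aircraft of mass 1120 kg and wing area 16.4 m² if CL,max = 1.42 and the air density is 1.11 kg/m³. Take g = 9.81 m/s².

At stall, lift equals weight: L = W = m·g = 1120 × 9.81 = 10990 N.
V_stall = √(2W/(ρ·S·CL,max)) = √(2 × 10990 / (1.11 × 16.4 × 1.42))
V_stall = √850.1 = 29.2 m/s

V_stall = 29.2 m/s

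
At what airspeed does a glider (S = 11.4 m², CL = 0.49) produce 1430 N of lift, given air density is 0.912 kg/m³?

L = ½ρv²S·CL ⇒ v = √(2L/(ρ·S·CL))
v = √(2 × 1430 / (0.912 × 11.4 × 0.49)) = √561.4 = 23.7 m/s

v = 23.7 m/s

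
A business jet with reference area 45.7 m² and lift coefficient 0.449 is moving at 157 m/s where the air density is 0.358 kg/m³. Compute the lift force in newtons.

L = 90500 N

Dynamic pressure q = ½ρv² = ½ × 0.358 × 157² = 4412 Pa.
L = q·S·CL = 4412 × 45.7 × 0.449 = 90500 N ≈ 90.5 kN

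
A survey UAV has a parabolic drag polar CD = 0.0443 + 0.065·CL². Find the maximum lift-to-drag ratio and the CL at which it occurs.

For CD = CD0 + K·CL², (L/D)max occurs at CL* = √(CD0/K) and equals 1/(2√(K·CD0)).
(L/D)max = 1/(2√(0.065 × 0.0443)) = 1/(2 × 0.05366) = 9.32
CL* = √(0.0443/0.065) = 0.826

(L/D)max = 9.32, at CL = 0.826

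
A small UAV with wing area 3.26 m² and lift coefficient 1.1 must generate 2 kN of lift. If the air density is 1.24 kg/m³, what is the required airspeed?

v = 30 m/s

L = ½ρv²S·CL ⇒ v = √(2L/(ρ·S·CL))
v = √(2 × 2000 / (1.24 × 3.26 × 1.1)) = √899.6 = 30 m/s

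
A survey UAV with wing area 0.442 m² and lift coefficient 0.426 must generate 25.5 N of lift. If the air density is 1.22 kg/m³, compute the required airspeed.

L = ½ρv²S·CL ⇒ v = √(2L/(ρ·S·CL))
v = √(2 × 25.5 / (1.22 × 0.442 × 0.426)) = √222 = 14.9 m/s

v = 14.9 m/s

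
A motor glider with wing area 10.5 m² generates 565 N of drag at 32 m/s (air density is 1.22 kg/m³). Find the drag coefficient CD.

From D = ½ρv²S·CD, rearranging gives CD = 2D/(ρv²S).
CD = 2 × 565 / (1.22 × 32² × 10.5) = 0.0861

CD = 0.0861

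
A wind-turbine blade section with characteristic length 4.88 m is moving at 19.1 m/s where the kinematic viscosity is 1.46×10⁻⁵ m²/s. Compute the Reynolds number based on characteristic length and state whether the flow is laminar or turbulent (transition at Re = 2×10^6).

Re = v·c/ν = 19.1 × 4.88 / (1.46×10⁻⁵) = 6.38×10^6
Since 6.38×10^6 > 2×10^6, the flow is turbulent.

Re = 6.38×10^6 (turbulent)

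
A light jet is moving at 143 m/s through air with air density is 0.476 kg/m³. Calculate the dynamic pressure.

q = 4870 Pa

q = ½ρv² = ½ × 0.476 × 143² = 4870 Pa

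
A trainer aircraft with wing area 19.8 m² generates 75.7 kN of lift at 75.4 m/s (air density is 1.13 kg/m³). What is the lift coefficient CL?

From L = ½ρv²S·CL, rearranging gives CL = 2L/(ρv²S).
CL = 2 × 75700 / (1.13 × 75.4² × 19.8) = 1.19

CL = 1.19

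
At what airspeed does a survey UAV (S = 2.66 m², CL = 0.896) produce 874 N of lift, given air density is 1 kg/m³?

L = ½ρv²S·CL ⇒ v = √(2L/(ρ·S·CL))
v = √(2 × 874 / (1 × 2.66 × 0.896)) = √733.4 = 27.1 m/s

v = 27.1 m/s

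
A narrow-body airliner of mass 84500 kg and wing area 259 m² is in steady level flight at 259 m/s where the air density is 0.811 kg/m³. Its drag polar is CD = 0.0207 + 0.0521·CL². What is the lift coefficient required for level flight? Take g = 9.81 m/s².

Level flight ⇒ L = W = m·g = 84500 × 9.81 = 8.2894×10^5 N.
q = ½ρv² = ½ × 0.811 × 259² = 27200 Pa.
Required CL = L/(qS) = 8.2894×10^5/(27200·259) = 0.1177.

CL = 0.118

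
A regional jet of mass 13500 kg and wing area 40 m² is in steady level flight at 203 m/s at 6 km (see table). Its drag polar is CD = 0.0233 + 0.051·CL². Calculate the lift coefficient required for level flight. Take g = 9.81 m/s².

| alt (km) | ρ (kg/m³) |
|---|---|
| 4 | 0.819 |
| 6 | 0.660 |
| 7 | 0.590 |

At 6 km, from the table: ρ = 0.660 kg/m³.
In steady level flight, lift balances weight: W = mg = 13500 × 9.81 = 1.3244×10^5 N.
q = ½ρv² = ½ × 0.66 × 203² = 13600 Pa.
CL = W/(q·S) = 1.3244×10^5 / (13600 × 40) = 0.2435.

CL = 0.243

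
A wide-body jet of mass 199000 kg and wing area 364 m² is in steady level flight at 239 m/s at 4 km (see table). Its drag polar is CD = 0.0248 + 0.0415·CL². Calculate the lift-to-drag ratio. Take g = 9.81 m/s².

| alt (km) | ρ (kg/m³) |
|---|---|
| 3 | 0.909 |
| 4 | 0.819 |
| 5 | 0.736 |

L/D = 8.5

At 4 km, from the table: ρ = 0.819 kg/m³.
Weight W = mg = 199000 × 9.81 = 1.9522×10^6 N; in level flight L = W.
Dynamic pressure q = 0.5 × 0.819 × 239² = 23390 Pa.
CL = 2W/(ρv²S) = 2×1.9522×10^6/(0.819×239²×364) = 0.2293.
CD = 0.0248 + 0.0415 × 0.2293² = 0.02698.
L/D = CL/CD = 0.2293 / 0.02698 = 8.5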